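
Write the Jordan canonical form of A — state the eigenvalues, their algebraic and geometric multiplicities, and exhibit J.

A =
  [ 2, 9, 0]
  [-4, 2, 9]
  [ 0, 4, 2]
J_3(2)

The characteristic polynomial is
  det(x·I − A) = x^3 - 6*x^2 + 12*x - 8 = (x - 2)^3

Eigenvalues and multiplicities (the geometric multiplicity of λ is n − rank(A − λI), which equals the number of Jordan blocks for λ):
  λ = 2: algebraic multiplicity = 3, geometric multiplicity = 1

Determining the block sizes for each eigenvalue:
  λ = 2: one block (gm = 1), so the single block has size am = 3 → block sizes [3]

Assembling the blocks gives a Jordan form
J =
  [2, 1, 0]
  [0, 2, 1]
  [0, 0, 2]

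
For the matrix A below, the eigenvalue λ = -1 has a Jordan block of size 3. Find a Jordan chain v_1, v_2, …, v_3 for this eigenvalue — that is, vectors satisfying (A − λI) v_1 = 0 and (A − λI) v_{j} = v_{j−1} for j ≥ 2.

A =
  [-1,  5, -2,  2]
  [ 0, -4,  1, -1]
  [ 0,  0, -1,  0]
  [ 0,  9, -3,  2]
A Jordan chain for λ = -1 of length 3:
v_1 = (3, 0, 0, 0)ᵀ
v_2 = (5, -3, 0, 9)ᵀ
v_3 = (0, 1, 0, 0)ᵀ

Let N = A − (-1)·I. We want v_3 with N^3 v_3 = 0 but N^2 v_3 ≠ 0; then v_{j-1} := N · v_j for j = 3, …, 2.

Pick v_3 = (0, 1, 0, 0)ᵀ.
Then v_2 = N · v_3 = (5, -3, 0, 9)ᵀ.
Then v_1 = N · v_2 = (3, 0, 0, 0)ᵀ.

Sanity check: (A − (-1)·I) v_1 = (0, 0, 0, 0)ᵀ = 0. ✓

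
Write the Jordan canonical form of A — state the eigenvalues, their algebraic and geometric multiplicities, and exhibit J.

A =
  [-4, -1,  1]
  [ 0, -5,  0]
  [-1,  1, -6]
J_2(-5) ⊕ J_1(-5)

The characteristic polynomial is
  det(x·I − A) = x^3 + 15*x^2 + 75*x + 125 = (x + 5)^3

Eigenvalues and multiplicities (the geometric multiplicity of λ is n − rank(A − λI), which equals the number of Jordan blocks for λ):
  λ = -5: algebraic multiplicity = 3, geometric multiplicity = 2

Determining the block sizes for each eigenvalue:
  λ = -5: 2 blocks summing to 3 forces exactly one block of size 2 and the rest size 1 → block sizes [2, 1]

Assembling the blocks gives a Jordan form
J =
  [-5,  1,  0]
  [ 0, -5,  0]
  [ 0,  0, -5]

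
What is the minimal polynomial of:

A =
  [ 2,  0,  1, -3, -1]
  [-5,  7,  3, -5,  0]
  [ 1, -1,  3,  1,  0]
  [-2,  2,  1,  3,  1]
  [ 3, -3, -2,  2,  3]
x^3 - 10*x^2 + 32*x - 32

The characteristic polynomial is χ_A(x) = (x - 4)^4*(x - 2), so the eigenvalues are known. The minimal polynomial is
  m_A(x) = Π_λ (x − λ)^{k_λ}
where k_λ is the size of the *largest* Jordan block for λ (equivalently, the smallest k with (A − λI)^k v = 0 for every generalised eigenvector v of λ).

  λ = 2: largest Jordan block has size 1, contributing (x − 2)
  λ = 4: largest Jordan block has size 2, contributing (x − 4)^2

So m_A(x) = (x - 4)^2*(x - 2) = x^3 - 10*x^2 + 32*x - 32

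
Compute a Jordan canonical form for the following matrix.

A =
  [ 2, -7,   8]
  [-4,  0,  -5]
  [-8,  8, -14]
J_3(-4)

The characteristic polynomial is
  det(x·I − A) = x^3 + 12*x^2 + 48*x + 64 = (x + 4)^3

Eigenvalues and multiplicities (the geometric multiplicity of λ is n − rank(A − λI), which equals the number of Jordan blocks for λ):
  λ = -4: algebraic multiplicity = 3, geometric multiplicity = 1

Determining the block sizes for each eigenvalue:
  λ = -4: one block (gm = 1), so the single block has size am = 3 → block sizes [3]

Assembling the blocks gives a Jordan form
J =
  [-4,  1,  0]
  [ 0, -4,  1]
  [ 0,  0, -4]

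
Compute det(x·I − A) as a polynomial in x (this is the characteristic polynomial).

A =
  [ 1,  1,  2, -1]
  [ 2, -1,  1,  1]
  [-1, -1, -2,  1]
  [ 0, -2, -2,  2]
x^4

Expanding det(x·I − A) (e.g. by cofactor expansion or by noting that A is similar to its Jordan form J, which has the same characteristic polynomial as A) gives
  χ_A(x) = x^4
which factors as x^4. The eigenvalues (with algebraic multiplicities) are λ = 0 with multiplicity 4.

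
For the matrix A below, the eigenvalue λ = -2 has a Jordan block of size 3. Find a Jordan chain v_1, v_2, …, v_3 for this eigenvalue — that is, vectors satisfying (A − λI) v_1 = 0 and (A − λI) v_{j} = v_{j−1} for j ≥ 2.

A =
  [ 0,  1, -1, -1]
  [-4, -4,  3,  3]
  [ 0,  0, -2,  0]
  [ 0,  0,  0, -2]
A Jordan chain for λ = -2 of length 3:
v_1 = (1, -2, 0, 0)ᵀ
v_2 = (-1, 3, 0, 0)ᵀ
v_3 = (0, 0, 1, 0)ᵀ

Let N = A − (-2)·I. We want v_3 with N^3 v_3 = 0 but N^2 v_3 ≠ 0; then v_{j-1} := N · v_j for j = 3, …, 2.

Pick v_3 = (0, 0, 1, 0)ᵀ.
Then v_2 = N · v_3 = (-1, 3, 0, 0)ᵀ.
Then v_1 = N · v_2 = (1, -2, 0, 0)ᵀ.

Sanity check: (A − (-2)·I) v_1 = (0, 0, 0, 0)ᵀ = 0. ✓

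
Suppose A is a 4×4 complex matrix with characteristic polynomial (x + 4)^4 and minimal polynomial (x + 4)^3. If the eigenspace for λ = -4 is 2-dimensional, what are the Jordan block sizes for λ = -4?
Block sizes for λ = -4: [3, 1]

Step 1 — from the characteristic polynomial, algebraic multiplicity of λ = -4 is 4. From dim ker(A − (-4)·I) = 2, there are exactly 2 Jordan blocks for λ = -4.
Step 2 — from the minimal polynomial, the factor (x + 4)^3 tells us the largest block for λ = -4 has size 3.
Step 3 — with total size 4, 2 blocks, and largest block 3, the block sizes (in nonincreasing order) are [3, 1].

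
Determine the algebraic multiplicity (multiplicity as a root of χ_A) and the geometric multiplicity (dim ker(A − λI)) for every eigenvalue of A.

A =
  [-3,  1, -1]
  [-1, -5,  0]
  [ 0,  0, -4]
λ = -4: alg = 3, geom = 1

Step 1 — factor the characteristic polynomial to read off the algebraic multiplicities:
  χ_A(x) = (x + 4)^3

Step 2 — compute geometric multiplicities via the rank-nullity identity g(λ) = n − rank(A − λI):
  rank(A − (-4)·I) = 2, so dim ker(A − (-4)·I) = n − 2 = 1

Summary:
  λ = -4: algebraic multiplicity = 3, geometric multiplicity = 1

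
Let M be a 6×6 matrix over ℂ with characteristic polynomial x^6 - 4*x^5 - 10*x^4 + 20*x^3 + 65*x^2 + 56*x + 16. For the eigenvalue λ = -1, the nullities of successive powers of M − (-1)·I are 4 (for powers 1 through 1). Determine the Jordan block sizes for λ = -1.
Block sizes for λ = -1: [1, 1, 1, 1]

From the dimensions of kernels of powers, the number of Jordan blocks of size at least j is d_j − d_{j−1} where d_j = dim ker(N^j) (with d_0 = 0). Computing the differences gives [4].
The number of blocks of size exactly k is (#blocks of size ≥ k) − (#blocks of size ≥ k + 1), so the partition is: 4 block(s) of size 1.
In nonincreasing order the block sizes are [1, 1, 1, 1].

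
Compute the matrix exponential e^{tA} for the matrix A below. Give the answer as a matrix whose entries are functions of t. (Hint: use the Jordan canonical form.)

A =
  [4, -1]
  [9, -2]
e^{tA} =
  [3*t*exp(t) + exp(t), -t*exp(t)]
  [9*t*exp(t), -3*t*exp(t) + exp(t)]

Strategy: write A = P · J · P⁻¹ where J is a Jordan canonical form, so e^{tA} = P · e^{tJ} · P⁻¹, and e^{tJ} can be computed block-by-block.

A has Jordan form
J =
  [1, 1]
  [0, 1]
(up to reordering of blocks).

Per-block formulas:
  For a 2×2 Jordan block J_2(1): exp(t · J_2(1)) = e^(1t)·(I + t·N), where N is the 2×2 nilpotent shift.

After assembling e^{tJ} and conjugating by P, we get:

e^{tA} =
  [3*t*exp(t) + exp(t), -t*exp(t)]
  [9*t*exp(t), -3*t*exp(t) + exp(t)]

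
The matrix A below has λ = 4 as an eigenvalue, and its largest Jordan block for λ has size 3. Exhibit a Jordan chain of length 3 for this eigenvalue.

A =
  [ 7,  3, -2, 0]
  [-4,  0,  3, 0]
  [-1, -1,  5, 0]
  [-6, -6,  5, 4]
A Jordan chain for λ = 4 of length 3:
v_1 = (-1, 1, 0, 1)ᵀ
v_2 = (3, -4, -1, -6)ᵀ
v_3 = (1, 0, 0, 0)ᵀ

Let N = A − (4)·I. We want v_3 with N^3 v_3 = 0 but N^2 v_3 ≠ 0; then v_{j-1} := N · v_j for j = 3, …, 2.

Pick v_3 = (1, 0, 0, 0)ᵀ.
Then v_2 = N · v_3 = (3, -4, -1, -6)ᵀ.
Then v_1 = N · v_2 = (-1, 1, 0, 1)ᵀ.

Sanity check: (A − (4)·I) v_1 = (0, 0, 0, 0)ᵀ = 0. ✓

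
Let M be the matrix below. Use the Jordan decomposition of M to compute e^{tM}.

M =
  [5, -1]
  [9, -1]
e^{tM} =
  [3*t*exp(2*t) + exp(2*t), -t*exp(2*t)]
  [9*t*exp(2*t), -3*t*exp(2*t) + exp(2*t)]

Strategy: write M = P · J · P⁻¹ where J is a Jordan canonical form, so e^{tM} = P · e^{tJ} · P⁻¹, and e^{tJ} can be computed block-by-block.

M has Jordan form
J =
  [2, 1]
  [0, 2]
(up to reordering of blocks).

Per-block formulas:
  For a 2×2 Jordan block J_2(2): exp(t · J_2(2)) = e^(2t)·(I + t·N), where N is the 2×2 nilpotent shift.

After assembling e^{tJ} and conjugating by P, we get:

e^{tM} =
  [3*t*exp(2*t) + exp(2*t), -t*exp(2*t)]
  [9*t*exp(2*t), -3*t*exp(2*t) + exp(2*t)]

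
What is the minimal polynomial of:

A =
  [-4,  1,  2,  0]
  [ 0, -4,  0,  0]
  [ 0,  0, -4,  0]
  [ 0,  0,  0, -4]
x^2 + 8*x + 16

The characteristic polynomial is χ_A(x) = (x + 4)^4, so the eigenvalues are known. The minimal polynomial is
  m_A(x) = Π_λ (x − λ)^{k_λ}
where k_λ is the size of the *largest* Jordan block for λ (equivalently, the smallest k with (A − λI)^k v = 0 for every generalised eigenvector v of λ).

  λ = -4: largest Jordan block has size 2, contributing (x + 4)^2

So m_A(x) = (x + 4)^2 = x^2 + 8*x + 16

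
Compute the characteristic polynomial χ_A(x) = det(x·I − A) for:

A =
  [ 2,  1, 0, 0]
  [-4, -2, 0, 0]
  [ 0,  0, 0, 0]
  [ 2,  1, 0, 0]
x^4

Expanding det(x·I − A) (e.g. by cofactor expansion or by noting that A is similar to its Jordan form J, which has the same characteristic polynomial as A) gives
  χ_A(x) = x^4
which factors as x^4. The eigenvalues (with algebraic multiplicities) are λ = 0 with multiplicity 4.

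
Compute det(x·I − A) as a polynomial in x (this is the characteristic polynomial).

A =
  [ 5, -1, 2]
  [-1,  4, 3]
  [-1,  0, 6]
x^3 - 15*x^2 + 75*x - 125

Expanding det(x·I − A) (e.g. by cofactor expansion or by noting that A is similar to its Jordan form J, which has the same characteristic polynomial as A) gives
  χ_A(x) = x^3 - 15*x^2 + 75*x - 125
which factors as (x - 5)^3. The eigenvalues (with algebraic multiplicities) are λ = 5 with multiplicity 3.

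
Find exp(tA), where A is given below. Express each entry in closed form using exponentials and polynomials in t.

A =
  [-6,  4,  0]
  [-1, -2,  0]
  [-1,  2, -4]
e^{tA} =
  [-2*t*exp(-4*t) + exp(-4*t), 4*t*exp(-4*t), 0]
  [-t*exp(-4*t), 2*t*exp(-4*t) + exp(-4*t), 0]
  [-t*exp(-4*t), 2*t*exp(-4*t), exp(-4*t)]

Strategy: write A = P · J · P⁻¹ where J is a Jordan canonical form, so e^{tA} = P · e^{tJ} · P⁻¹, and e^{tJ} can be computed block-by-block.

A has Jordan form
J =
  [-4,  1,  0]
  [ 0, -4,  0]
  [ 0,  0, -4]
(up to reordering of blocks).

Per-block formulas:
  For a 2×2 Jordan block J_2(-4): exp(t · J_2(-4)) = e^(-4t)·(I + t·N), where N is the 2×2 nilpotent shift.
  For a 1×1 block at λ = -4: exp(t · [-4]) = [e^(-4t)].

After assembling e^{tJ} and conjugating by P, we get:

e^{tA} =
  [-2*t*exp(-4*t) + exp(-4*t), 4*t*exp(-4*t), 0]
  [-t*exp(-4*t), 2*t*exp(-4*t) + exp(-4*t), 0]
  [-t*exp(-4*t), 2*t*exp(-4*t), exp(-4*t)]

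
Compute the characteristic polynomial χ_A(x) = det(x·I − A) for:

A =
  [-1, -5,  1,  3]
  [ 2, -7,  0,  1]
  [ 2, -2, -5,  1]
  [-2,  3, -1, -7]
x^4 + 20*x^3 + 150*x^2 + 500*x + 625

Expanding det(x·I − A) (e.g. by cofactor expansion or by noting that A is similar to its Jordan form J, which has the same characteristic polynomial as A) gives
  χ_A(x) = x^4 + 20*x^3 + 150*x^2 + 500*x + 625
which factors as (x + 5)^4. The eigenvalues (with algebraic multiplicities) are λ = -5 with multiplicity 4.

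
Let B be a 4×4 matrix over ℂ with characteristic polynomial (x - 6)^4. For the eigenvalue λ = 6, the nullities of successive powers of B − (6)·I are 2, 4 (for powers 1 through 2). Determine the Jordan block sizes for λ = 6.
Block sizes for λ = 6: [2, 2]

From the dimensions of kernels of powers, the number of Jordan blocks of size at least j is d_j − d_{j−1} where d_j = dim ker(N^j) (with d_0 = 0). Computing the differences gives [2, 2].
The number of blocks of size exactly k is (#blocks of size ≥ k) − (#blocks of size ≥ k + 1), so the partition is: 2 block(s) of size 2.
In nonincreasing order the block sizes are [2, 2].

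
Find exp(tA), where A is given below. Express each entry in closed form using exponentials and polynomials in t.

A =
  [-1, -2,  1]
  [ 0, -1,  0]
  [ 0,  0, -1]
e^{tA} =
  [exp(-t), -2*t*exp(-t), t*exp(-t)]
  [0, exp(-t), 0]
  [0, 0, exp(-t)]

Strategy: write A = P · J · P⁻¹ where J is a Jordan canonical form, so e^{tA} = P · e^{tJ} · P⁻¹, and e^{tJ} can be computed block-by-block.

A has Jordan form
J =
  [-1,  1,  0]
  [ 0, -1,  0]
  [ 0,  0, -1]
(up to reordering of blocks).

Per-block formulas:
  For a 1×1 block at λ = -1: exp(t · [-1]) = [e^(-1t)].
  For a 2×2 Jordan block J_2(-1): exp(t · J_2(-1)) = e^(-1t)·(I + t·N), where N is the 2×2 nilpotent shift.

After assembling e^{tJ} and conjugating by P, we get:

e^{tA} =
  [exp(-t), -2*t*exp(-t), t*exp(-t)]
  [0, exp(-t), 0]
  [0, 0, exp(-t)]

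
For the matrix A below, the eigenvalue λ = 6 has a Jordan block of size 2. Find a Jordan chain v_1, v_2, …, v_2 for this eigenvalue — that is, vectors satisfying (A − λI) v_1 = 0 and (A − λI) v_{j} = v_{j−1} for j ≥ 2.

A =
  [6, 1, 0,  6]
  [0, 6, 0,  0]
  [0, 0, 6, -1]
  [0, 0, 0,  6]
A Jordan chain for λ = 6 of length 2:
v_1 = (1, 0, 0, 0)ᵀ
v_2 = (0, 1, 0, 0)ᵀ

Let N = A − (6)·I. We want v_2 with N^2 v_2 = 0 but N^1 v_2 ≠ 0; then v_{j-1} := N · v_j for j = 2, …, 2.

Pick v_2 = (0, 1, 0, 0)ᵀ.
Then v_1 = N · v_2 = (1, 0, 0, 0)ᵀ.

Sanity check: (A − (6)·I) v_1 = (0, 0, 0, 0)ᵀ = 0. ✓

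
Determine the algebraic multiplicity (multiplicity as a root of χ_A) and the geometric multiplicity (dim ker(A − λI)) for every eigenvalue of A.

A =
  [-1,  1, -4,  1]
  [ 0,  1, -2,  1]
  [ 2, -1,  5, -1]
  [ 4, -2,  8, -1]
λ = 1: alg = 4, geom = 2

Step 1 — factor the characteristic polynomial to read off the algebraic multiplicities:
  χ_A(x) = (x - 1)^4

Step 2 — compute geometric multiplicities via the rank-nullity identity g(λ) = n − rank(A − λI):
  rank(A − (1)·I) = 2, so dim ker(A − (1)·I) = n − 2 = 2

Summary:
  λ = 1: algebraic multiplicity = 4, geometric multiplicity = 2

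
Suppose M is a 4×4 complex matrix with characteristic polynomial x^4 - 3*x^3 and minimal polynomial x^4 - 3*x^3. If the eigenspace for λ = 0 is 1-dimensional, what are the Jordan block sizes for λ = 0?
Block sizes for λ = 0: [3]

Step 1 — from the characteristic polynomial, algebraic multiplicity of λ = 0 is 3. From dim ker(M − (0)·I) = 1, there are exactly 1 Jordan blocks for λ = 0.
Step 2 — from the minimal polynomial, the factor (x − 0)^3 tells us the largest block for λ = 0 has size 3.
Step 3 — with total size 3, 1 blocks, and largest block 3, the block sizes (in nonincreasing order) are [3].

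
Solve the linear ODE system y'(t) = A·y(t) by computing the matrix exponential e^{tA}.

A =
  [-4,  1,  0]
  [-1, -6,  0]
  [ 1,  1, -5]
e^{tA} =
  [t*exp(-5*t) + exp(-5*t), t*exp(-5*t), 0]
  [-t*exp(-5*t), -t*exp(-5*t) + exp(-5*t), 0]
  [t*exp(-5*t), t*exp(-5*t), exp(-5*t)]

Strategy: write A = P · J · P⁻¹ where J is a Jordan canonical form, so e^{tA} = P · e^{tJ} · P⁻¹, and e^{tJ} can be computed block-by-block.

A has Jordan form
J =
  [-5,  1,  0]
  [ 0, -5,  0]
  [ 0,  0, -5]
(up to reordering of blocks).

Per-block formulas:
  For a 1×1 block at λ = -5: exp(t · [-5]) = [e^(-5t)].
  For a 2×2 Jordan block J_2(-5): exp(t · J_2(-5)) = e^(-5t)·(I + t·N), where N is the 2×2 nilpotent shift.

After assembling e^{tJ} and conjugating by P, we get:

e^{tA} =
  [t*exp(-5*t) + exp(-5*t), t*exp(-5*t), 0]
  [-t*exp(-5*t), -t*exp(-5*t) + exp(-5*t), 0]
  [t*exp(-5*t), t*exp(-5*t), exp(-5*t)]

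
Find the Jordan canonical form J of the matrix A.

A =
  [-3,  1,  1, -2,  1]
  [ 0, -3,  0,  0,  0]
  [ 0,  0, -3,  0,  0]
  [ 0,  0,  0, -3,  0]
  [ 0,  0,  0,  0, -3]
J_2(-3) ⊕ J_1(-3) ⊕ J_1(-3) ⊕ J_1(-3)

The characteristic polynomial is
  det(x·I − A) = x^5 + 15*x^4 + 90*x^3 + 270*x^2 + 405*x + 243 = (x + 3)^5

Eigenvalues and multiplicities (the geometric multiplicity of λ is n − rank(A − λI), which equals the number of Jordan blocks for λ):
  λ = -3: algebraic multiplicity = 5, geometric multiplicity = 4

Determining the block sizes for each eigenvalue:
  λ = -3: 4 blocks summing to 5 forces exactly one block of size 2 and the rest size 1 → block sizes [2, 1, 1, 1]

Assembling the blocks gives a Jordan form
J =
  [-3,  1,  0,  0,  0]
  [ 0, -3,  0,  0,  0]
  [ 0,  0, -3,  0,  0]
  [ 0,  0,  0, -3,  0]
  [ 0,  0,  0,  0, -3]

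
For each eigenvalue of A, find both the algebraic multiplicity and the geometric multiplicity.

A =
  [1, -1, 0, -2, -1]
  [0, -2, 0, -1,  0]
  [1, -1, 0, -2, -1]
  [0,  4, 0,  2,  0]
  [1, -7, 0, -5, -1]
λ = 0: alg = 5, geom = 3

Step 1 — factor the characteristic polynomial to read off the algebraic multiplicities:
  χ_A(x) = x^5

Step 2 — compute geometric multiplicities via the rank-nullity identity g(λ) = n − rank(A − λI):
  rank(A − (0)·I) = 2, so dim ker(A − (0)·I) = n − 2 = 3

Summary:
  λ = 0: algebraic multiplicity = 5, geometric multiplicity = 3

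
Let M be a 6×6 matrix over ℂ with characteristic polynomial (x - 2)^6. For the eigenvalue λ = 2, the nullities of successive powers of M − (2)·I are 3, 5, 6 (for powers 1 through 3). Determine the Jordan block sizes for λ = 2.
Block sizes for λ = 2: [3, 2, 1]

From the dimensions of kernels of powers, the number of Jordan blocks of size at least j is d_j − d_{j−1} where d_j = dim ker(N^j) (with d_0 = 0). Computing the differences gives [3, 2, 1].
The number of blocks of size exactly k is (#blocks of size ≥ k) − (#blocks of size ≥ k + 1), so the partition is: 1 block(s) of size 1, 1 block(s) of size 2, 1 block(s) of size 3.
In nonincreasing order the block sizes are [3, 2, 1].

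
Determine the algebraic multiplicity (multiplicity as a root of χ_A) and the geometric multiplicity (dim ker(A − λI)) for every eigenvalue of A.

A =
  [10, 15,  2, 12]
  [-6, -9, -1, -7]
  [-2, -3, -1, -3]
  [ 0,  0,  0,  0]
λ = 0: alg = 4, geom = 2

Step 1 — factor the characteristic polynomial to read off the algebraic multiplicities:
  χ_A(x) = x^4

Step 2 — compute geometric multiplicities via the rank-nullity identity g(λ) = n − rank(A − λI):
  rank(A − (0)·I) = 2, so dim ker(A − (0)·I) = n − 2 = 2

Summary:
  λ = 0: algebraic multiplicity = 4, geometric multiplicity = 2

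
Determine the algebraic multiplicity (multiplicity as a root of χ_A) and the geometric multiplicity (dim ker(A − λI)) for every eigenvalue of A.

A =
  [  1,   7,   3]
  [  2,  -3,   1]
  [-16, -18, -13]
λ = -5: alg = 3, geom = 1

Step 1 — factor the characteristic polynomial to read off the algebraic multiplicities:
  χ_A(x) = (x + 5)^3

Step 2 — compute geometric multiplicities via the rank-nullity identity g(λ) = n − rank(A − λI):
  rank(A − (-5)·I) = 2, so dim ker(A − (-5)·I) = n − 2 = 1

Summary:
  λ = -5: algebraic multiplicity = 3, geometric multiplicity = 1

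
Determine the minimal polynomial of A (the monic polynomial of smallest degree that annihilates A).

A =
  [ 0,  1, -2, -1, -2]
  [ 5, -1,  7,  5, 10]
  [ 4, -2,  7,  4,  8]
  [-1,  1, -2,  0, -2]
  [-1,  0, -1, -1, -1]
x^3 - 3*x^2 + 3*x - 1

The characteristic polynomial is χ_A(x) = (x - 1)^5, so the eigenvalues are known. The minimal polynomial is
  m_A(x) = Π_λ (x − λ)^{k_λ}
where k_λ is the size of the *largest* Jordan block for λ (equivalently, the smallest k with (A − λI)^k v = 0 for every generalised eigenvector v of λ).

  λ = 1: largest Jordan block has size 3, contributing (x − 1)^3

So m_A(x) = (x - 1)^3 = x^3 - 3*x^2 + 3*x - 1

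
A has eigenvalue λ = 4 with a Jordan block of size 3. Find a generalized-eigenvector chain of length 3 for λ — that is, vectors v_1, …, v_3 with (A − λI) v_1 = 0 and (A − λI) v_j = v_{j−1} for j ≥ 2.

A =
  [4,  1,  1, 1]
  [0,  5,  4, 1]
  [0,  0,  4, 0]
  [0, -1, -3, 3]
A Jordan chain for λ = 4 of length 3:
v_1 = (1, 1, 0, -1)ᵀ
v_2 = (1, 4, 0, -3)ᵀ
v_3 = (0, 0, 1, 0)ᵀ

Let N = A − (4)·I. We want v_3 with N^3 v_3 = 0 but N^2 v_3 ≠ 0; then v_{j-1} := N · v_j for j = 3, …, 2.

Pick v_3 = (0, 0, 1, 0)ᵀ.
Then v_2 = N · v_3 = (1, 4, 0, -3)ᵀ.
Then v_1 = N · v_2 = (1, 1, 0, -1)ᵀ.

Sanity check: (A − (4)·I) v_1 = (0, 0, 0, 0)ᵀ = 0. ✓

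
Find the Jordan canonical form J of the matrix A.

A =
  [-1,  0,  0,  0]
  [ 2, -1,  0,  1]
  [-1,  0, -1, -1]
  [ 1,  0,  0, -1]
J_3(-1) ⊕ J_1(-1)

The characteristic polynomial is
  det(x·I − A) = x^4 + 4*x^3 + 6*x^2 + 4*x + 1 = (x + 1)^4

Eigenvalues and multiplicities (the geometric multiplicity of λ is n − rank(A − λI), which equals the number of Jordan blocks for λ):
  λ = -1: algebraic multiplicity = 4, geometric multiplicity = 2

Determining the block sizes for each eigenvalue:
  λ = -1: with am = 4 and gm = 2, the partition is not yet determined (e.g. several partitions of 4 into 2 parts exist). Let N = A − (-1)·I. Computing rank(N^1) = 2, rank(N^2) = 1, rank(N^3) = 0; the number of blocks of size ≥ j is rank(N^{j−1}) − rank(N^j), giving [2, 1, 1]. So we have 1 block(s) of size 3, 1 block(s) of size 1 → block sizes [3, 1]

Assembling the blocks gives a Jordan form
J =
  [-1,  1,  0,  0]
  [ 0, -1,  1,  0]
  [ 0,  0, -1,  0]
  [ 0,  0,  0, -1]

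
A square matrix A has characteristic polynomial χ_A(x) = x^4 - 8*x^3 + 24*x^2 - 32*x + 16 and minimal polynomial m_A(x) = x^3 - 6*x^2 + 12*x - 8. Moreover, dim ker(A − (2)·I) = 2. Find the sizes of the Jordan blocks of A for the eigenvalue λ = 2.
Block sizes for λ = 2: [3, 1]

Step 1 — from the characteristic polynomial, algebraic multiplicity of λ = 2 is 4. From dim ker(A − (2)·I) = 2, there are exactly 2 Jordan blocks for λ = 2.
Step 2 — from the minimal polynomial, the factor (x − 2)^3 tells us the largest block for λ = 2 has size 3.
Step 3 — with total size 4, 2 blocks, and largest block 3, the block sizes (in nonincreasing order) are [3, 1].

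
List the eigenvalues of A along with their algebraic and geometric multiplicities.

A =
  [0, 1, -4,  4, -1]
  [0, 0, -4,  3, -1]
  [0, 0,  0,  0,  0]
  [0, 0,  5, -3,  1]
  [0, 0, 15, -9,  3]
λ = 0: alg = 5, geom = 2

Step 1 — factor the characteristic polynomial to read off the algebraic multiplicities:
  χ_A(x) = x^5

Step 2 — compute geometric multiplicities via the rank-nullity identity g(λ) = n − rank(A − λI):
  rank(A − (0)·I) = 3, so dim ker(A − (0)·I) = n − 3 = 2

Summary:
  λ = 0: algebraic multiplicity = 5, geometric multiplicity = 2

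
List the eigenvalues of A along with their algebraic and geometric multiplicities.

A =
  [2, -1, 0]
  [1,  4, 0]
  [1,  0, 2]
λ = 2: alg = 1, geom = 1; λ = 3: alg = 2, geom = 1

Step 1 — factor the characteristic polynomial to read off the algebraic multiplicities:
  χ_A(x) = (x - 3)^2*(x - 2)

Step 2 — compute geometric multiplicities via the rank-nullity identity g(λ) = n − rank(A − λI):
  rank(A − (2)·I) = 2, so dim ker(A − (2)·I) = n − 2 = 1
  rank(A − (3)·I) = 2, so dim ker(A − (3)·I) = n − 2 = 1

Summary:
  λ = 2: algebraic multiplicity = 1, geometric multiplicity = 1
  λ = 3: algebraic multiplicity = 2, geometric multiplicity = 1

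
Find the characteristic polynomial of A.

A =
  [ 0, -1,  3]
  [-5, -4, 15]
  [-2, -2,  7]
x^3 - 3*x^2 + 3*x - 1

Expanding det(x·I − A) (e.g. by cofactor expansion or by noting that A is similar to its Jordan form J, which has the same characteristic polynomial as A) gives
  χ_A(x) = x^3 - 3*x^2 + 3*x - 1
which factors as (x - 1)^3. The eigenvalues (with algebraic multiplicities) are λ = 1 with multiplicity 3.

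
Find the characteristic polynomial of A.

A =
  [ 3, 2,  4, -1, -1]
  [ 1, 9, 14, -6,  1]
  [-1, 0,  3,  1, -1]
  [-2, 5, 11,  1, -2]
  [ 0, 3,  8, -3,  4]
x^5 - 20*x^4 + 160*x^3 - 640*x^2 + 1280*x - 1024

Expanding det(x·I − A) (e.g. by cofactor expansion or by noting that A is similar to its Jordan form J, which has the same characteristic polynomial as A) gives
  χ_A(x) = x^5 - 20*x^4 + 160*x^3 - 640*x^2 + 1280*x - 1024
which factors as (x - 4)^5. The eigenvalues (with algebraic multiplicities) are λ = 4 with multiplicity 5.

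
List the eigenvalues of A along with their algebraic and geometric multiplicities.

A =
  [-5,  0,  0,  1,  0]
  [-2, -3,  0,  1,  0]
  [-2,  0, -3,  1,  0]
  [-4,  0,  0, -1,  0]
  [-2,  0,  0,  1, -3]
λ = -3: alg = 5, geom = 4

Step 1 — factor the characteristic polynomial to read off the algebraic multiplicities:
  χ_A(x) = (x + 3)^5

Step 2 — compute geometric multiplicities via the rank-nullity identity g(λ) = n − rank(A − λI):
  rank(A − (-3)·I) = 1, so dim ker(A − (-3)·I) = n − 1 = 4

Summary:
  λ = -3: algebraic multiplicity = 5, geometric multiplicity = 4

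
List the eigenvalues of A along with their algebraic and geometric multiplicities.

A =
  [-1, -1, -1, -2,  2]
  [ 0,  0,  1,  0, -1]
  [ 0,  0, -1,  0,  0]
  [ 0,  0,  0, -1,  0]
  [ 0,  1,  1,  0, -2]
λ = -1: alg = 5, geom = 3

Step 1 — factor the characteristic polynomial to read off the algebraic multiplicities:
  χ_A(x) = (x + 1)^5

Step 2 — compute geometric multiplicities via the rank-nullity identity g(λ) = n − rank(A − λI):
  rank(A − (-1)·I) = 2, so dim ker(A − (-1)·I) = n − 2 = 3

Summary:
  λ = -1: algebraic multiplicity = 5, geometric multiplicity = 3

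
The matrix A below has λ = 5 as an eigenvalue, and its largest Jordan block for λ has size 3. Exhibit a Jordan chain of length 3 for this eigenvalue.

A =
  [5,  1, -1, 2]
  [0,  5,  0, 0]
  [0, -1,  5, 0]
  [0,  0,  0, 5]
A Jordan chain for λ = 5 of length 3:
v_1 = (1, 0, 0, 0)ᵀ
v_2 = (1, 0, -1, 0)ᵀ
v_3 = (0, 1, 0, 0)ᵀ

Let N = A − (5)·I. We want v_3 with N^3 v_3 = 0 but N^2 v_3 ≠ 0; then v_{j-1} := N · v_j for j = 3, …, 2.

Pick v_3 = (0, 1, 0, 0)ᵀ.
Then v_2 = N · v_3 = (1, 0, -1, 0)ᵀ.
Then v_1 = N · v_2 = (1, 0, 0, 0)ᵀ.

Sanity check: (A − (5)·I) v_1 = (0, 0, 0, 0)ᵀ = 0. ✓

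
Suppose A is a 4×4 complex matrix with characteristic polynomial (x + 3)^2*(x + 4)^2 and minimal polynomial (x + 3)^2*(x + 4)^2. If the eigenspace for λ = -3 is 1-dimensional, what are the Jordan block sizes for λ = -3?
Block sizes for λ = -3: [2]

Step 1 — from the characteristic polynomial, algebraic multiplicity of λ = -3 is 2. From dim ker(A − (-3)·I) = 1, there are exactly 1 Jordan blocks for λ = -3.
Step 2 — from the minimal polynomial, the factor (x + 3)^2 tells us the largest block for λ = -3 has size 2.
Step 3 — with total size 2, 1 blocks, and largest block 2, the block sizes (in nonincreasing order) are [2].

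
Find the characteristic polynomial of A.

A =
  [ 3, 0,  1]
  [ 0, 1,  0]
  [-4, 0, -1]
x^3 - 3*x^2 + 3*x - 1

Expanding det(x·I − A) (e.g. by cofactor expansion or by noting that A is similar to its Jordan form J, which has the same characteristic polynomial as A) gives
  χ_A(x) = x^3 - 3*x^2 + 3*x - 1
which factors as (x - 1)^3. The eigenvalues (with algebraic multiplicities) are λ = 1 with multiplicity 3.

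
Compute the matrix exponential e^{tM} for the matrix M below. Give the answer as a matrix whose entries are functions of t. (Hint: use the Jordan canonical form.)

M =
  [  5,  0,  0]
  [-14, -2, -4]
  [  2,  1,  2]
e^{tM} =
  [exp(5*t), 0, 0]
  [-4*t - 2*exp(5*t) + 2, 1 - 2*t, -4*t]
  [2*t, t, 2*t + 1]

Strategy: write M = P · J · P⁻¹ where J is a Jordan canonical form, so e^{tM} = P · e^{tJ} · P⁻¹, and e^{tJ} can be computed block-by-block.

M has Jordan form
J =
  [0, 1, 0]
  [0, 0, 0]
  [0, 0, 5]
(up to reordering of blocks).

Per-block formulas:
  For a 1×1 block at λ = 5: exp(t · [5]) = [e^(5t)].
  For a 2×2 Jordan block J_2(0): exp(t · J_2(0)) = e^(0t)·(I + t·N), where N is the 2×2 nilpotent shift.

After assembling e^{tJ} and conjugating by P, we get:

e^{tM} =
  [exp(5*t), 0, 0]
  [-4*t - 2*exp(5*t) + 2, 1 - 2*t, -4*t]
  [2*t, t, 2*t + 1]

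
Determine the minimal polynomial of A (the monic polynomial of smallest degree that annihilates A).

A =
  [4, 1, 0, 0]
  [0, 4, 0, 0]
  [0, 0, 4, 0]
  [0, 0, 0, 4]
x^2 - 8*x + 16

The characteristic polynomial is χ_A(x) = (x - 4)^4, so the eigenvalues are known. The minimal polynomial is
  m_A(x) = Π_λ (x − λ)^{k_λ}
where k_λ is the size of the *largest* Jordan block for λ (equivalently, the smallest k with (A − λI)^k v = 0 for every generalised eigenvector v of λ).

  λ = 4: largest Jordan block has size 2, contributing (x − 4)^2

So m_A(x) = (x - 4)^2 = x^2 - 8*x + 16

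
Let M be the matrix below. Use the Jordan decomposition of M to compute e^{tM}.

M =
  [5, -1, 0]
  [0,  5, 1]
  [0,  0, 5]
e^{tM} =
  [exp(5*t), -t*exp(5*t), -t^2*exp(5*t)/2]
  [0, exp(5*t), t*exp(5*t)]
  [0, 0, exp(5*t)]

Strategy: write M = P · J · P⁻¹ where J is a Jordan canonical form, so e^{tM} = P · e^{tJ} · P⁻¹, and e^{tJ} can be computed block-by-block.

M has Jordan form
J =
  [5, 1, 0]
  [0, 5, 1]
  [0, 0, 5]
(up to reordering of blocks).

Per-block formulas:
  For a 3×3 Jordan block J_3(5): exp(t · J_3(5)) = e^(5t)·(I + t·N + (t^2/2)·N^2), where N is the 3×3 nilpotent shift.

After assembling e^{tJ} and conjugating by P, we get:

e^{tM} =
  [exp(5*t), -t*exp(5*t), -t^2*exp(5*t)/2]
  [0, exp(5*t), t*exp(5*t)]
  [0, 0, exp(5*t)]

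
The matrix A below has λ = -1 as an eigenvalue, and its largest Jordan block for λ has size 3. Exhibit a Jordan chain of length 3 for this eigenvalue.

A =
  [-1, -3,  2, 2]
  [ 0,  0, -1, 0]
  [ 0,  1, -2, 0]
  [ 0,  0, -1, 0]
A Jordan chain for λ = -1 of length 3:
v_1 = (-1, 0, 0, 0)ᵀ
v_2 = (2, -1, -1, -1)ᵀ
v_3 = (0, 0, 1, 0)ᵀ

Let N = A − (-1)·I. We want v_3 with N^3 v_3 = 0 but N^2 v_3 ≠ 0; then v_{j-1} := N · v_j for j = 3, …, 2.

Pick v_3 = (0, 0, 1, 0)ᵀ.
Then v_2 = N · v_3 = (2, -1, -1, -1)ᵀ.
Then v_1 = N · v_2 = (-1, 0, 0, 0)ᵀ.

Sanity check: (A − (-1)·I) v_1 = (0, 0, 0, 0)ᵀ = 0. ✓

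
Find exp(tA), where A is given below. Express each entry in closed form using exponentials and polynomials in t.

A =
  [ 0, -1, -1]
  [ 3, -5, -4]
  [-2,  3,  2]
e^{tA} =
  [t*exp(-t) + exp(-t), -t*exp(-t), -t*exp(-t)]
  [-t^2*exp(-t)/2 + 3*t*exp(-t), t^2*exp(-t)/2 - 4*t*exp(-t) + exp(-t), t^2*exp(-t)/2 - 4*t*exp(-t)]
  [t^2*exp(-t)/2 - 2*t*exp(-t), -t^2*exp(-t)/2 + 3*t*exp(-t), -t^2*exp(-t)/2 + 3*t*exp(-t) + exp(-t)]

Strategy: write A = P · J · P⁻¹ where J is a Jordan canonical form, so e^{tA} = P · e^{tJ} · P⁻¹, and e^{tJ} can be computed block-by-block.

A has Jordan form
J =
  [-1,  1,  0]
  [ 0, -1,  1]
  [ 0,  0, -1]
(up to reordering of blocks).

Per-block formulas:
  For a 3×3 Jordan block J_3(-1): exp(t · J_3(-1)) = e^(-1t)·(I + t·N + (t^2/2)·N^2), where N is the 3×3 nilpotent shift.

After assembling e^{tJ} and conjugating by P, we get:

e^{tA} =
  [t*exp(-t) + exp(-t), -t*exp(-t), -t*exp(-t)]
  [-t^2*exp(-t)/2 + 3*t*exp(-t), t^2*exp(-t)/2 - 4*t*exp(-t) + exp(-t), t^2*exp(-t)/2 - 4*t*exp(-t)]
  [t^2*exp(-t)/2 - 2*t*exp(-t), -t^2*exp(-t)/2 + 3*t*exp(-t), -t^2*exp(-t)/2 + 3*t*exp(-t) + exp(-t)]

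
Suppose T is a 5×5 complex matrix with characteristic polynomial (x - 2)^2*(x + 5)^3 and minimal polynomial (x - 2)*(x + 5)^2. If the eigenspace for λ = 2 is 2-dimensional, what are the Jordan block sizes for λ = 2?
Block sizes for λ = 2: [1, 1]

Step 1 — from the characteristic polynomial, algebraic multiplicity of λ = 2 is 2. From dim ker(T − (2)·I) = 2, there are exactly 2 Jordan blocks for λ = 2.
Step 2 — from the minimal polynomial, the factor (x − 2) tells us the largest block for λ = 2 has size 1.
Step 3 — with total size 2, 2 blocks, and largest block 1, the block sizes (in nonincreasing order) are [1, 1].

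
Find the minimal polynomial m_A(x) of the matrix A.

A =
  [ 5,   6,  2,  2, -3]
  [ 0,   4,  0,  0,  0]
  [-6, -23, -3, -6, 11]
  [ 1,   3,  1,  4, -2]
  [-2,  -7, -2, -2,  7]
x^3 - 10*x^2 + 33*x - 36

The characteristic polynomial is χ_A(x) = (x - 4)^2*(x - 3)^3, so the eigenvalues are known. The minimal polynomial is
  m_A(x) = Π_λ (x − λ)^{k_λ}
where k_λ is the size of the *largest* Jordan block for λ (equivalently, the smallest k with (A − λI)^k v = 0 for every generalised eigenvector v of λ).

  λ = 3: largest Jordan block has size 2, contributing (x − 3)^2
  λ = 4: largest Jordan block has size 1, contributing (x − 4)

So m_A(x) = (x - 4)*(x - 3)^2 = x^3 - 10*x^2 + 33*x - 36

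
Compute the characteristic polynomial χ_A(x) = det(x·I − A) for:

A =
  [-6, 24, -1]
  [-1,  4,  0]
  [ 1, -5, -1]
x^3 + 3*x^2 + 3*x + 1

Expanding det(x·I − A) (e.g. by cofactor expansion or by noting that A is similar to its Jordan form J, which has the same characteristic polynomial as A) gives
  χ_A(x) = x^3 + 3*x^2 + 3*x + 1
which factors as (x + 1)^3. The eigenvalues (with algebraic multiplicities) are λ = -1 with multiplicity 3.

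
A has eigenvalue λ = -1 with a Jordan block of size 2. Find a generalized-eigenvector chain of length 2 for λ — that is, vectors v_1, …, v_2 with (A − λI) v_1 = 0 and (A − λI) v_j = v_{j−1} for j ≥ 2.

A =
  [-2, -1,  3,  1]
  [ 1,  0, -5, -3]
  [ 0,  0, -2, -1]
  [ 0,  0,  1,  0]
A Jordan chain for λ = -1 of length 2:
v_1 = (-1, 1, 0, 0)ᵀ
v_2 = (1, 0, 0, 0)ᵀ

Let N = A − (-1)·I. We want v_2 with N^2 v_2 = 0 but N^1 v_2 ≠ 0; then v_{j-1} := N · v_j for j = 2, …, 2.

Pick v_2 = (1, 0, 0, 0)ᵀ.
Then v_1 = N · v_2 = (-1, 1, 0, 0)ᵀ.

Sanity check: (A − (-1)·I) v_1 = (0, 0, 0, 0)ᵀ = 0. ✓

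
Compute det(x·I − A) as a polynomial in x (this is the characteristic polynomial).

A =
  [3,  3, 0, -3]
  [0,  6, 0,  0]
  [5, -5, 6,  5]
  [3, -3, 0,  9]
x^4 - 24*x^3 + 216*x^2 - 864*x + 1296

Expanding det(x·I − A) (e.g. by cofactor expansion or by noting that A is similar to its Jordan form J, which has the same characteristic polynomial as A) gives
  χ_A(x) = x^4 - 24*x^3 + 216*x^2 - 864*x + 1296
which factors as (x - 6)^4. The eigenvalues (with algebraic multiplicities) are λ = 6 with multiplicity 4.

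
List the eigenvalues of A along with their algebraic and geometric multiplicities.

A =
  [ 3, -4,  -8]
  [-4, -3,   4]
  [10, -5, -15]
λ = -5: alg = 3, geom = 2

Step 1 — factor the characteristic polynomial to read off the algebraic multiplicities:
  χ_A(x) = (x + 5)^3

Step 2 — compute geometric multiplicities via the rank-nullity identity g(λ) = n − rank(A − λI):
  rank(A − (-5)·I) = 1, so dim ker(A − (-5)·I) = n − 1 = 2

Summary:
  λ = -5: algebraic multiplicity = 3, geometric multiplicity = 2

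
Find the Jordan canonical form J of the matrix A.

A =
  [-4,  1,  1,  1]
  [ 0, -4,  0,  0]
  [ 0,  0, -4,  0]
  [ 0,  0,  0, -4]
J_2(-4) ⊕ J_1(-4) ⊕ J_1(-4)

The characteristic polynomial is
  det(x·I − A) = x^4 + 16*x^3 + 96*x^2 + 256*x + 256 = (x + 4)^4

Eigenvalues and multiplicities (the geometric multiplicity of λ is n − rank(A − λI), which equals the number of Jordan blocks for λ):
  λ = -4: algebraic multiplicity = 4, geometric multiplicity = 3

Determining the block sizes for each eigenvalue:
  λ = -4: 3 blocks summing to 4 forces exactly one block of size 2 and the rest size 1 → block sizes [2, 1, 1]

Assembling the blocks gives a Jordan form
J =
  [-4,  1,  0,  0]
  [ 0, -4,  0,  0]
  [ 0,  0, -4,  0]
  [ 0,  0,  0, -4]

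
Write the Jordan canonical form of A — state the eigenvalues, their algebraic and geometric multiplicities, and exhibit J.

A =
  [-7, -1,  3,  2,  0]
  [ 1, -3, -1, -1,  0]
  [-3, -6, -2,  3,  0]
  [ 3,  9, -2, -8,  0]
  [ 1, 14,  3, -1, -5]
J_2(-5) ⊕ J_2(-5) ⊕ J_1(-5)

The characteristic polynomial is
  det(x·I − A) = x^5 + 25*x^4 + 250*x^3 + 1250*x^2 + 3125*x + 3125 = (x + 5)^5

Eigenvalues and multiplicities (the geometric multiplicity of λ is n − rank(A − λI), which equals the number of Jordan blocks for λ):
  λ = -5: algebraic multiplicity = 5, geometric multiplicity = 3

Determining the block sizes for each eigenvalue:
  λ = -5: with am = 5 and gm = 3, the partition is not yet determined (e.g. several partitions of 5 into 3 parts exist). Let N = A − (-5)·I. Computing rank(N^1) = 2, rank(N^2) = 0; the number of blocks of size ≥ j is rank(N^{j−1}) − rank(N^j), giving [3, 2]. So we have 2 block(s) of size 2, 1 block(s) of size 1 → block sizes [2, 2, 1]

Assembling the blocks gives a Jordan form
J =
  [-5,  1,  0,  0,  0]
  [ 0, -5,  0,  0,  0]
  [ 0,  0, -5,  1,  0]
  [ 0,  0,  0, -5,  0]
  [ 0,  0,  0,  0, -5]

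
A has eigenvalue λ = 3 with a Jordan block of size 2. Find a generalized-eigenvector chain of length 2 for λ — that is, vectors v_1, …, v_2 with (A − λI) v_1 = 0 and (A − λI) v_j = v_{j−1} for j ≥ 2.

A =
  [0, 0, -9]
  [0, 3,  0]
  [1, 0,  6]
A Jordan chain for λ = 3 of length 2:
v_1 = (-3, 0, 1)ᵀ
v_2 = (1, 0, 0)ᵀ

Let N = A − (3)·I. We want v_2 with N^2 v_2 = 0 but N^1 v_2 ≠ 0; then v_{j-1} := N · v_j for j = 2, …, 2.

Pick v_2 = (1, 0, 0)ᵀ.
Then v_1 = N · v_2 = (-3, 0, 1)ᵀ.

Sanity check: (A − (3)·I) v_1 = (0, 0, 0)ᵀ = 0. ✓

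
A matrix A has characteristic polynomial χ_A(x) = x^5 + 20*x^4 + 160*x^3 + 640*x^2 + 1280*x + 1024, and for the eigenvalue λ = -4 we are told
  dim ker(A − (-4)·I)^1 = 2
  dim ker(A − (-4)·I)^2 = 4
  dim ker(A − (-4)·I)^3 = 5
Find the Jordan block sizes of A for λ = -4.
Block sizes for λ = -4: [3, 2]

From the dimensions of kernels of powers, the number of Jordan blocks of size at least j is d_j − d_{j−1} where d_j = dim ker(N^j) (with d_0 = 0). Computing the differences gives [2, 2, 1].
The number of blocks of size exactly k is (#blocks of size ≥ k) − (#blocks of size ≥ k + 1), so the partition is: 1 block(s) of size 2, 1 block(s) of size 3.
In nonincreasing order the block sizes are [3, 2].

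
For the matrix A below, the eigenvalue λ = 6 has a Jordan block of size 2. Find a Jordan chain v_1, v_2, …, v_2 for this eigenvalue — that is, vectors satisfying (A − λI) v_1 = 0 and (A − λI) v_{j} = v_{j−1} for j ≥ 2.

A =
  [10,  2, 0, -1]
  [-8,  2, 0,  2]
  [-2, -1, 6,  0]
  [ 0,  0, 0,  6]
A Jordan chain for λ = 6 of length 2:
v_1 = (4, -8, -2, 0)ᵀ
v_2 = (1, 0, 0, 0)ᵀ

Let N = A − (6)·I. We want v_2 with N^2 v_2 = 0 but N^1 v_2 ≠ 0; then v_{j-1} := N · v_j for j = 2, …, 2.

Pick v_2 = (1, 0, 0, 0)ᵀ.
Then v_1 = N · v_2 = (4, -8, -2, 0)ᵀ.

Sanity check: (A − (6)·I) v_1 = (0, 0, 0, 0)ᵀ = 0. ✓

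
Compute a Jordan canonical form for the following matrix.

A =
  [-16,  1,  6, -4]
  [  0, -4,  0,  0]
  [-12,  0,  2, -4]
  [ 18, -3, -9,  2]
J_2(-4) ⊕ J_2(-4)

The characteristic polynomial is
  det(x·I − A) = x^4 + 16*x^3 + 96*x^2 + 256*x + 256 = (x + 4)^4

Eigenvalues and multiplicities (the geometric multiplicity of λ is n − rank(A − λI), which equals the number of Jordan blocks for λ):
  λ = -4: algebraic multiplicity = 4, geometric multiplicity = 2

Determining the block sizes for each eigenvalue:
  λ = -4: with am = 4 and gm = 2, the partition is not yet determined (e.g. several partitions of 4 into 2 parts exist). Let N = A − (-4)·I. Computing rank(N^1) = 2, rank(N^2) = 0; the number of blocks of size ≥ j is rank(N^{j−1}) − rank(N^j), giving [2, 2]. So we have 2 block(s) of size 2 → block sizes [2, 2]

Assembling the blocks gives a Jordan form
J =
  [-4,  1,  0,  0]
  [ 0, -4,  0,  0]
  [ 0,  0, -4,  1]
  [ 0,  0,  0, -4]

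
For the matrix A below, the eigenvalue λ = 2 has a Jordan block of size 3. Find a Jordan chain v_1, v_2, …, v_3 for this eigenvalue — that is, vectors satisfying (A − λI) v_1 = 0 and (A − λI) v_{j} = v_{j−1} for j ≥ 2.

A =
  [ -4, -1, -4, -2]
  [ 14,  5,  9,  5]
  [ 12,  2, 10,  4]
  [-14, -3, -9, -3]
A Jordan chain for λ = 2 of length 3:
v_1 = (2, -4, -4, 4)ᵀ
v_2 = (-6, 14, 12, -14)ᵀ
v_3 = (1, 0, 0, 0)ᵀ

Let N = A − (2)·I. We want v_3 with N^3 v_3 = 0 but N^2 v_3 ≠ 0; then v_{j-1} := N · v_j for j = 3, …, 2.

Pick v_3 = (1, 0, 0, 0)ᵀ.
Then v_2 = N · v_3 = (-6, 14, 12, -14)ᵀ.
Then v_1 = N · v_2 = (2, -4, -4, 4)ᵀ.

Sanity check: (A − (2)·I) v_1 = (0, 0, 0, 0)ᵀ = 0. ✓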